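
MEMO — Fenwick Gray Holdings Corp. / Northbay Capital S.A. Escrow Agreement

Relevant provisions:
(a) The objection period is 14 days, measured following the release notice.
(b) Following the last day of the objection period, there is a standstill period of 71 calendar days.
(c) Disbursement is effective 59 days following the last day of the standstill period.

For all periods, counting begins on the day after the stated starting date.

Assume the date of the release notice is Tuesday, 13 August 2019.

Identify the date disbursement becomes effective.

The last day of the objection period: 13 August 2019 + 14 days = 27 August 2019.
Adding 71 calendar days to 27 August 2019 gives 6 November 2019, which is the last day of the standstill period.
The date disbursement becomes effective: 6 November 2019 + 59 days = 4 January 2020.

4 January 2020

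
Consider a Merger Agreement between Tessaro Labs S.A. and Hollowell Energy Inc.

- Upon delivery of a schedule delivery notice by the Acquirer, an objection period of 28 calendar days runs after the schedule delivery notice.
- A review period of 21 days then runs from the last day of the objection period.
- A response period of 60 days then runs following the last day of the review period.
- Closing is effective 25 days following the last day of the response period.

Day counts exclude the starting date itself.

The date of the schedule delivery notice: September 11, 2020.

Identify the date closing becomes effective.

January 23, 2021

The last day of the objection period: 28 calendar days after September 11, 2020 is October 9, 2020.
The last day of the review period: October 9, 2020 + 21 days = October 30, 2020.
Adding 60 calendar days to October 30, 2020 gives December 29, 2020, which is the last day of the response period.
Adding 25 calendar days to December 29, 2020 gives January 23, 2021, which is the date closing becomes effective.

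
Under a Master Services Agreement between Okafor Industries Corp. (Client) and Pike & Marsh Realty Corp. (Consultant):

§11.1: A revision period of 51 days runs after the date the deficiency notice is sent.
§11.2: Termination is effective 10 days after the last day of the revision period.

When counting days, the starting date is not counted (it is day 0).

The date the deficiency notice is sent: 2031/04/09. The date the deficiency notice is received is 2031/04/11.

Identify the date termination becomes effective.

2031/06/09

The last day of the revision period: 2031/04/09 + 51 days = 2031/05/30.
The date termination becomes effective: 10 calendar days after 2031/05/30 is 2031/06/09.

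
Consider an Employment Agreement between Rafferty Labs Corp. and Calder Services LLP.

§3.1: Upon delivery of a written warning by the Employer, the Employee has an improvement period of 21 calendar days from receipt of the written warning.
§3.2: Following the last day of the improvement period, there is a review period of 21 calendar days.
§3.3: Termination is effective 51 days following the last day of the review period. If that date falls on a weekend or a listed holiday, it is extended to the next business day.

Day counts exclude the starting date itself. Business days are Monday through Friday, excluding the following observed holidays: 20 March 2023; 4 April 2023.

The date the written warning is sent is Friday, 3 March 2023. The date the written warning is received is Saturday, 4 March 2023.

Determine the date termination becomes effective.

Adding 21 calendar days to 4 March 2023 gives 25 March 2023, which is the last day of the improvement period.
The last day of the review period: 25 March 2023 + 21 days = 15 April 2023.
Adding 51 calendar days to 15 April 2023 gives 5 June 2023, which is the date termination becomes effective. 5 June 2023 is a Monday and is not a listed holiday, so no roll-forward applies.

5 June 2023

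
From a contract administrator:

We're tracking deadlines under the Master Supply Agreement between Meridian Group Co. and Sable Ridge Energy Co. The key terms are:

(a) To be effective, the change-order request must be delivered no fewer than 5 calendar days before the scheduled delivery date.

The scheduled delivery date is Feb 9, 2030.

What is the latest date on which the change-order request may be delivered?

Feb 9, 2030 minus 5 days is Feb 4, 2030.

Feb 4, 2030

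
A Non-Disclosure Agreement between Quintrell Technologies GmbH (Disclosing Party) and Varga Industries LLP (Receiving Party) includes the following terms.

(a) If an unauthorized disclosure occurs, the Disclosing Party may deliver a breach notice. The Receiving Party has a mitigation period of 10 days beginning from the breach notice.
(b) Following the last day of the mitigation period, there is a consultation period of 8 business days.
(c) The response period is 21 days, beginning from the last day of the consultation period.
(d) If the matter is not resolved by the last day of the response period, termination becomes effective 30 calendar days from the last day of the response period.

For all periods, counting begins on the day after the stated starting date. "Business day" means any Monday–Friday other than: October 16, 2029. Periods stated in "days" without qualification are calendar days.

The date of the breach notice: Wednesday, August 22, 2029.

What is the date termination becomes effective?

November 2, 2029

The last day of the mitigation period: August 22, 2029 + 10 days = September 1, 2029.
The last day of the consultation period: 8 business days after Saturday, September 1, 2029, skipping weekends — Sep 3, Sep 4, Sep 5, Sep 6, Sep 7, Sep 10, Sep 11, Sep 12 — lands on Wednesday, September 12, 2029.
The last day of the response period: September 12, 2029 + 21 days = October 3, 2029.
Adding 30 calendar days to October 3, 2029 gives November 2, 2029, which is the date termination becomes effective.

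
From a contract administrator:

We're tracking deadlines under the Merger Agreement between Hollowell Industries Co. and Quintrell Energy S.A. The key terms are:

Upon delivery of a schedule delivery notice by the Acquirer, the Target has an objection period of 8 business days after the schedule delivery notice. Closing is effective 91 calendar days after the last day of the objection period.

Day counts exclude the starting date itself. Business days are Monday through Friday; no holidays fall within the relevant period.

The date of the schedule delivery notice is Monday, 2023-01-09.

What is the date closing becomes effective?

2023-04-20

The last day of the objection period: counting 8 business days from Monday, 2023-01-09 (Jan 10, Jan 11, Jan 12, Jan 13, Jan 16, Jan 17, Jan 18, Jan 19, skipping weekends) reaches Thursday, 2023-01-19.
Adding 91 calendar days to 2023-01-19 gives 2023-04-20, which is the date closing becomes effective.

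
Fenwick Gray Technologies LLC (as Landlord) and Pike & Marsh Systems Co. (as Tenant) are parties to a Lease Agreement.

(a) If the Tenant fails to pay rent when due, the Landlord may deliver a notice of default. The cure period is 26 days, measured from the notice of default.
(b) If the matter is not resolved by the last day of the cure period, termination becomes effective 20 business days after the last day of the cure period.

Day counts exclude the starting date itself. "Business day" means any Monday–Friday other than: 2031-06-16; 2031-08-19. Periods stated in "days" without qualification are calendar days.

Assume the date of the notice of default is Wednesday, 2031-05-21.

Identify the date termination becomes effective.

2031-07-14

Adding 26 calendar days to 2031-05-21 gives 2031-06-16, which is the last day of the cure period.
From Monday, 2031-06-16, 20 business days (Jun 17, Jun 18, Jun 19, Jun 20, …, Jul 10, Jul 11, Jul 14, skipping weekends) brings us to Monday, 2031-07-14, which is the date termination becomes effective.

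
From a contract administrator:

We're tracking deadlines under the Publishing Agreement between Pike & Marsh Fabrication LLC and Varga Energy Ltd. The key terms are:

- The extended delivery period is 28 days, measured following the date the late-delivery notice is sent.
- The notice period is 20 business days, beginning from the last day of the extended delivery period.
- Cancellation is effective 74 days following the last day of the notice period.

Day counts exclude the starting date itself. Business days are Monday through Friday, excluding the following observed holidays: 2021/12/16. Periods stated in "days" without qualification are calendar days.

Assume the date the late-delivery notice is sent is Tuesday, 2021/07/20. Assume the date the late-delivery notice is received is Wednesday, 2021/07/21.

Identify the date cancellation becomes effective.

2021/11/27

Adding 28 calendar days to 2021/07/20 gives 2021/08/17, which is the last day of the extended delivery period.
The last day of the notice period: 20 business days after Tuesday, 2021/08/17, skipping weekends — Aug 18, Aug 19, Aug 20, Aug 23, …, Sep 10, Sep 13, Sep 14 — lands on Tuesday, 2021/09/14.
Adding 74 calendar days to 2021/09/14 gives 2021/11/27, which is the date cancellation becomes effective.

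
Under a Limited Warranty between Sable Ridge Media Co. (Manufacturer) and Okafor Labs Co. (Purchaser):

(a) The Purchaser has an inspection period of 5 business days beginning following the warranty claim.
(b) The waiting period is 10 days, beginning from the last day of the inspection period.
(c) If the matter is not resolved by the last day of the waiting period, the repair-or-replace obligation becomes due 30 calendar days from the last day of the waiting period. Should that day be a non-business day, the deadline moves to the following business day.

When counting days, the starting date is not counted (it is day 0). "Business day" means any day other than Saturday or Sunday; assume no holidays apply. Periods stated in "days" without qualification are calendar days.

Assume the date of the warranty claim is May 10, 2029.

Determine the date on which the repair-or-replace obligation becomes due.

The last day of the inspection period: 5 business days after Thursday, May 10, 2029, skipping weekends — May 11, May 14, May 15, May 16, May 17 — lands on Thursday, May 17, 2029.
The last day of the waiting period: 10 calendar days after May 17, 2029 is May 27, 2029.
The date on which the repair-or-replace obligation becomes due: May 27, 2029 + 30 days = June 26, 2029. June 26, 2029 is a Tuesday, so no roll-forward applies.

June 26, 2029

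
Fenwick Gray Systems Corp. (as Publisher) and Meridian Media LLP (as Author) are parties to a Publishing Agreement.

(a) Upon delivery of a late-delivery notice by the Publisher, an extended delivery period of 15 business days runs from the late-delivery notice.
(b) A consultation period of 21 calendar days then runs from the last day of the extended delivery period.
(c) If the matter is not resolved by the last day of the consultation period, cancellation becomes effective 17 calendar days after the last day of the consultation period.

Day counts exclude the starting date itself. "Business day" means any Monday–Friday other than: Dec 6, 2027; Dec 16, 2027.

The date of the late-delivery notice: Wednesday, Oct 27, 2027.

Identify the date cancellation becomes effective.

The last day of the extended delivery period: counting 15 business days from Wednesday, Oct 27, 2027 (Oct 28, Oct 29, Nov 1, Nov 2, …, Nov 15, Nov 16, Nov 17, skipping weekends) reaches Wednesday, Nov 17, 2027.
The last day of the consultation period: 21 calendar days after Nov 17, 2027 is Dec 8, 2027.
The date cancellation becomes effective: Dec 8, 2027 + 17 days = Dec 25, 2027.

Dec 25, 2027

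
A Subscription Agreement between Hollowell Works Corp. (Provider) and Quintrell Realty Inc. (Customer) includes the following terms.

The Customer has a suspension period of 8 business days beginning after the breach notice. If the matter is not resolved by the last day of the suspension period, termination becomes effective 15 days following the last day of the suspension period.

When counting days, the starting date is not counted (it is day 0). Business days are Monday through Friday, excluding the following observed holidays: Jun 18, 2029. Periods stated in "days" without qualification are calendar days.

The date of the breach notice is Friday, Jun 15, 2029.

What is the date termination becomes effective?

The last day of the suspension period: 8 business days after Friday, Jun 15, 2029, skipping weekends and the listed holiday on Jun 18 — Jun 19, Jun 20, Jun 21, Jun 22, Jun 25, Jun 26, Jun 27, Jun 28 — lands on Thursday, Jun 28, 2029.
Adding 15 calendar days to Jun 28, 2029 gives Jul 13, 2029, which is the date termination becomes effective.

Jul 13, 2029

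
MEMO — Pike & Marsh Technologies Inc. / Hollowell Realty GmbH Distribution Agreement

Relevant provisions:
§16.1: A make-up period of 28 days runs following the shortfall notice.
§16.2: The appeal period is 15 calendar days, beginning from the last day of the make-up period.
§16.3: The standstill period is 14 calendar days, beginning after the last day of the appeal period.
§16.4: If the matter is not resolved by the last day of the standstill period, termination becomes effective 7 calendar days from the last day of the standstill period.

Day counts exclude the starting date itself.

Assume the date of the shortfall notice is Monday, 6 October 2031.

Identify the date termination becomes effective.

9 December 2031

The last day of the make-up period: 28 calendar days after 6 October 2031 is 3 November 2031.
The last day of the appeal period: 3 November 2031 + 15 days = 18 November 2031.
The last day of the standstill period: 14 calendar days after 18 November 2031 is 2 December 2031.
The date termination becomes effective: 2 December 2031 + 7 days = 9 December 2031.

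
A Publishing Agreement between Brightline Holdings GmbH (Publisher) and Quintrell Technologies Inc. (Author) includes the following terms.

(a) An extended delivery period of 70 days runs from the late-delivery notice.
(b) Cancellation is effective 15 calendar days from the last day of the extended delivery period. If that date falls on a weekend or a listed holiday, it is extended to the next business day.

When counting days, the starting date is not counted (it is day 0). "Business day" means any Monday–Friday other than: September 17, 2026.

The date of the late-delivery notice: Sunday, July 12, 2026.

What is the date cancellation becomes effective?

October 5, 2026

The last day of the extended delivery period: July 12, 2026 + 70 days = September 20, 2026.
Adding 15 calendar days to September 20, 2026 gives October 5, 2026, which is the date cancellation becomes effective. October 5, 2026 is a Monday and is not a listed holiday, so no roll-forward applies.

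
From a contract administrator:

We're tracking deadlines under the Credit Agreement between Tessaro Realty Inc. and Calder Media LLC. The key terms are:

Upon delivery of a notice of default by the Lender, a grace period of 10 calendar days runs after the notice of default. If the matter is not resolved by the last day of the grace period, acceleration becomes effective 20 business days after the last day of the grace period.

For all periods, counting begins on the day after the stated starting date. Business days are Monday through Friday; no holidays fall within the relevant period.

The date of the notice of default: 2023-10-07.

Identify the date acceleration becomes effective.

The last day of the grace period: 10 calendar days after 2023-10-07 is 2023-10-17.
The date acceleration becomes effective: 20 business days after Tuesday, 2023-10-17, skipping weekends — Oct 18, Oct 19, Oct 20, Oct 23, …, Nov 10, Nov 13, Nov 14 — lands on Tuesday, 2023-11-14.

2023-11-14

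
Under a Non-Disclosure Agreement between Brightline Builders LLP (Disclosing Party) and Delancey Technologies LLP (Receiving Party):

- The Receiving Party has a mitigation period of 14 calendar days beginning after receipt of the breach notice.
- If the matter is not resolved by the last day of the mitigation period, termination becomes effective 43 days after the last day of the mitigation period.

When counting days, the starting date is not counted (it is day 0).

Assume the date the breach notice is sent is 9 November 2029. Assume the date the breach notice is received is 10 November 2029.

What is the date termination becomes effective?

The last day of the mitigation period: 10 November 2029 + 14 days = 24 November 2029.
The date termination becomes effective: 24 November 2029 + 43 days = 6 January 2030.

6 January 2030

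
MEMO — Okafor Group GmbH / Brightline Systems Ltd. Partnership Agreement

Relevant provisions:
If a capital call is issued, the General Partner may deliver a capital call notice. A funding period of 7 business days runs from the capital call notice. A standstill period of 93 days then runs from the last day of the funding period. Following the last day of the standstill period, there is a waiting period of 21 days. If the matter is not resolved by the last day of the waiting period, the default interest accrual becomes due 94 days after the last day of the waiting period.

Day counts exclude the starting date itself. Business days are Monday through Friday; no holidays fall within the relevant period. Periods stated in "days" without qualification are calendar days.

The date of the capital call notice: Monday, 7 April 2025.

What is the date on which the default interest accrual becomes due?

The last day of the funding period: 7 business days after Monday, 7 April 2025, skipping weekends — Apr 8, Apr 9, Apr 10, Apr 11, Apr 14, Apr 15, Apr 16 — lands on Wednesday, 16 April 2025.
The last day of the standstill period: 93 calendar days after 16 April 2025 is 18 July 2025.
The last day of the waiting period: 18 July 2025 + 21 days = 8 August 2025.
Adding 94 calendar days to 8 August 2025 gives 10 November 2025, which is the date on which the default interest accrual becomes due.

10 November 2025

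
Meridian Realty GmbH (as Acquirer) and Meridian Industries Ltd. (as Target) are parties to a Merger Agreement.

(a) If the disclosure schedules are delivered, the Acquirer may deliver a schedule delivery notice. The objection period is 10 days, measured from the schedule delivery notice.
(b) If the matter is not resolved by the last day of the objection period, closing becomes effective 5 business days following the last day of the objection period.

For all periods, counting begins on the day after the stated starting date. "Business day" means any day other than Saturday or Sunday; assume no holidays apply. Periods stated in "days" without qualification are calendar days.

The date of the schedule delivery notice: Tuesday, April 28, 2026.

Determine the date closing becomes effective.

The last day of the objection period: April 28, 2026 + 10 days = May 8, 2026.
The date closing becomes effective: counting 5 business days from Friday, May 8, 2026 (May 11, May 12, May 13, May 14, May 15, skipping weekends) reaches Friday, May 15, 2026.

May 15, 2026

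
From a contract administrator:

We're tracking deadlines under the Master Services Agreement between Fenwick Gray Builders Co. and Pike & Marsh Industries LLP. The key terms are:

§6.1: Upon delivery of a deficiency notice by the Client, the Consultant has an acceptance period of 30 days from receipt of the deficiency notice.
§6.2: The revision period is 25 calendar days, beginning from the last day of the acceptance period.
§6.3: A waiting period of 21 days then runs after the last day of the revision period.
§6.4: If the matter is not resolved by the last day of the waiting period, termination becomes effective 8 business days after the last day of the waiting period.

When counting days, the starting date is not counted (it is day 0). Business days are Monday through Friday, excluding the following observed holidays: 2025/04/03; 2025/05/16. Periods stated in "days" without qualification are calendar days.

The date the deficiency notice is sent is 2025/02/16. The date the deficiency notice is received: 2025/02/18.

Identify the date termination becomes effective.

2025/05/15

Adding 30 calendar days to 2025/02/18 gives 2025/03/20, which is the last day of the acceptance period.
Adding 25 calendar days to 2025/03/20 gives 2025/04/14, which is the last day of the revision period.
Adding 21 calendar days to 2025/04/14 gives 2025/05/05, which is the last day of the waiting period.
The date termination becomes effective: counting 8 business days from Monday, 2025/05/05 (May 6, May 7, May 8, May 9, May 12, May 13, May 14, May 15, skipping weekends) reaches Thursday, 2025/05/15.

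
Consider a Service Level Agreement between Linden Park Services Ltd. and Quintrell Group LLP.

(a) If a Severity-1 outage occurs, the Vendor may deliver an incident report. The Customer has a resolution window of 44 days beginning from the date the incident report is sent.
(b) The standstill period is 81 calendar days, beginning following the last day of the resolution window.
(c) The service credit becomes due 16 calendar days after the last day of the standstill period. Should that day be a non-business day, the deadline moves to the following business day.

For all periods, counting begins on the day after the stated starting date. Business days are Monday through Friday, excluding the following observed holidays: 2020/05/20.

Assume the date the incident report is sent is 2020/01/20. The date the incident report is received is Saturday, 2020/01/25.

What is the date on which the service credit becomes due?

Adding 44 calendar days to 2020/01/20 gives 2020/03/04, which is the last day of the resolution window.
Adding 81 calendar days to 2020/03/04 gives 2020/05/24, which is the last day of the standstill period.
The date on which the service credit becomes due: 16 calendar days after 2020/05/24 is 2020/06/09. 2020/06/09 is a Tuesday and is not a listed holiday, so no roll-forward applies.

2020/06/09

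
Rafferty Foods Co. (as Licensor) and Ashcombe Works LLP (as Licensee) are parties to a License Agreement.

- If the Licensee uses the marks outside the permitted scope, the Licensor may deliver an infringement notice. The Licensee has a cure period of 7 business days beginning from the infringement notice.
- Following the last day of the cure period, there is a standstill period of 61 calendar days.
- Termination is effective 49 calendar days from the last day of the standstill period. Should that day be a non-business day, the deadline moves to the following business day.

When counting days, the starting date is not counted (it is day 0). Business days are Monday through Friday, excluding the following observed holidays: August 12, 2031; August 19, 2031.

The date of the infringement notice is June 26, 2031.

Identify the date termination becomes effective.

The last day of the cure period: counting 7 business days from Thursday, June 26, 2031 (Jun 27, Jun 30, Jul 1, Jul 2, Jul 3, Jul 4, Jul 7, skipping weekends) reaches Monday, July 7, 2031.
The last day of the standstill period: July 7, 2031 + 61 days = September 6, 2031.
The date termination becomes effective: 49 calendar days after September 6, 2031 is October 25, 2031. That falls on a Saturday, so it rolls to the next business day, Monday, October 27, 2031.

October 27, 2031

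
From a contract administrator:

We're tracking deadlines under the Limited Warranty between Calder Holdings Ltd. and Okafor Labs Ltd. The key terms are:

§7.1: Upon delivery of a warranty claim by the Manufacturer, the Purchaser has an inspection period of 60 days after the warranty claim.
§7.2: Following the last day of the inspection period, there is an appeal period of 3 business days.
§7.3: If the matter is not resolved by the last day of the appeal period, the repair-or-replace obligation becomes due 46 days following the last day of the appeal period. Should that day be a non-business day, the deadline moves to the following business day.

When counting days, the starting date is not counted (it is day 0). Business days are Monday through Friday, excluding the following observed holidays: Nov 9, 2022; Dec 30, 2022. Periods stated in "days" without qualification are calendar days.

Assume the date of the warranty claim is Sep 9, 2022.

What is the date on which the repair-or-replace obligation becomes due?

Jan 2, 2023

The last day of the inspection period: 60 calendar days after Sep 9, 2022 is Nov 8, 2022.
The last day of the appeal period: 3 business days after Tuesday, Nov 8, 2022, skipping weekends and the listed holiday on Nov 9 — Nov 10, Nov 11, Nov 14 — lands on Monday, Nov 14, 2022.
The date on which the repair-or-replace obligation becomes due: Nov 14, 2022 + 46 days = Dec 30, 2022. That falls on Friday, a listed holiday, so it rolls to the next business day, Monday, Jan 2, 2023.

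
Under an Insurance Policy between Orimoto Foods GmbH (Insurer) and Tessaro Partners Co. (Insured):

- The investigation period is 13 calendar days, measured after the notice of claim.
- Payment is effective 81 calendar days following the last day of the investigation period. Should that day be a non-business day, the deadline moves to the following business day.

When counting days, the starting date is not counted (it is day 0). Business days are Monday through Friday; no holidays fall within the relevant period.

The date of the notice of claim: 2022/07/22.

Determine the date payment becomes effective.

The last day of the investigation period: 13 calendar days after 2022/07/22 is 2022/08/04.
The date payment becomes effective: 81 calendar days after 2022/08/04 is 2022/10/24. 2022/10/24 is a Monday, so no roll-forward applies.

2022/10/24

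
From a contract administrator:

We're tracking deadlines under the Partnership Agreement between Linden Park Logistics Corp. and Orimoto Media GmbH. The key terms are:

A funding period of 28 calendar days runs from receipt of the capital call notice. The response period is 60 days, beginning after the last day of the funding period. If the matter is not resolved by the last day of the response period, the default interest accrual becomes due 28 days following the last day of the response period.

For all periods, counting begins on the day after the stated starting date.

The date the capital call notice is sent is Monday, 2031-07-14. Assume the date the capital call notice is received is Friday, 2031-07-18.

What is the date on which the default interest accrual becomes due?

The last day of the funding period: 28 calendar days after 2031-07-18 is 2031-08-15.
Adding 60 calendar days to 2031-08-15 gives 2031-10-14, which is the last day of the response period.
Adding 28 calendar days to 2031-10-14 gives 2031-11-11, which is the date on which the default interest accrual becomes due.

2031-11-11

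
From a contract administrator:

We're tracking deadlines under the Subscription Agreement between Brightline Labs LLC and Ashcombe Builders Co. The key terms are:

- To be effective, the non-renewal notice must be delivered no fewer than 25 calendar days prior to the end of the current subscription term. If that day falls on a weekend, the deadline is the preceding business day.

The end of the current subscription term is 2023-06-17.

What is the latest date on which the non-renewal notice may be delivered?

2023-05-23

2023-06-17 minus 25 days is 2023-05-23. That is a Tuesday, so no adjustment is needed.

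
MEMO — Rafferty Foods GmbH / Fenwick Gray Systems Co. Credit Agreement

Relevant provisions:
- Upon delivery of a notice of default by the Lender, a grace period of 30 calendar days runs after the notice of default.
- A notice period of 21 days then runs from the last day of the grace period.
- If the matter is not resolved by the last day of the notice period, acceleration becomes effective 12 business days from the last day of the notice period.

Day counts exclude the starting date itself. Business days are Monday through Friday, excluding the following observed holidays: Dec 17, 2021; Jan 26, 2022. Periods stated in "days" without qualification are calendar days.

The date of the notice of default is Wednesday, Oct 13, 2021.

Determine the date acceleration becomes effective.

Adding 30 calendar days to Oct 13, 2021 gives Nov 12, 2021, which is the last day of the grace period.
The last day of the notice period: 21 calendar days after Nov 12, 2021 is Dec 3, 2021.
The date acceleration becomes effective: 12 business days after Friday, Dec 3, 2021, skipping weekends and the listed holiday on Dec 17 — Dec 6, Dec 7, Dec 8, Dec 9, …, Dec 20, Dec 21, Dec 22 — lands on Wednesday, Dec 22, 2021.

Dec 22, 2021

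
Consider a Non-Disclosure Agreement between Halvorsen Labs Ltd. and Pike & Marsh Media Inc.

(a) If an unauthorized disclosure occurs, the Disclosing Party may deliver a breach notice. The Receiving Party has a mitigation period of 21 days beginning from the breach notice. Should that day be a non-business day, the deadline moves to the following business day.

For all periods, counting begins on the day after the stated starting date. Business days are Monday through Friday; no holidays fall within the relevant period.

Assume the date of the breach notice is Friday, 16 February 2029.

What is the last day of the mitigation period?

Adding 21 calendar days to 16 February 2029 gives 9 March 2029, which is the last day of the mitigation period. 9 March 2029 is a Friday, so no roll-forward applies.

9 March 2029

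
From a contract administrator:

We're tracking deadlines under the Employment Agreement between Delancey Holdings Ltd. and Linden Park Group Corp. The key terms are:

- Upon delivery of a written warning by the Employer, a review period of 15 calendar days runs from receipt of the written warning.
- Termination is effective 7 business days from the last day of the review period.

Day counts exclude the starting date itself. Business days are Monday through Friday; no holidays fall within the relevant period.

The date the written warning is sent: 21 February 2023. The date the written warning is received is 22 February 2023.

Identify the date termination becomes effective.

Adding 15 calendar days to 22 February 2023 gives 9 March 2023, which is the last day of the review period.
From Thursday, 9 March 2023, 7 business days (Mar 10, Mar 13, Mar 14, Mar 15, Mar 16, Mar 17, Mar 20, skipping weekends) brings us to Monday, 20 March 2023, which is the date termination becomes effective.

20 March 2023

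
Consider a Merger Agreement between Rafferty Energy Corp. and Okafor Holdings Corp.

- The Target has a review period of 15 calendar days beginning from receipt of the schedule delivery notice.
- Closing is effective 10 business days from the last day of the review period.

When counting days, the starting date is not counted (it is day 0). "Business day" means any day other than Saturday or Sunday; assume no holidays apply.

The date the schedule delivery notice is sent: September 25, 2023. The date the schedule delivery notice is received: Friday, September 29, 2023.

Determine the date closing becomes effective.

October 27, 2023

The last day of the review period: September 29, 2023 + 15 days = October 14, 2023.
From Saturday, October 14, 2023, 10 business days (Oct 16, Oct 17, Oct 18, Oct 19, Oct 20, Oct 23, Oct 24, Oct 25, Oct 26, Oct 27, skipping weekends) brings us to Friday, October 27, 2023, which is the date closing becomes effective.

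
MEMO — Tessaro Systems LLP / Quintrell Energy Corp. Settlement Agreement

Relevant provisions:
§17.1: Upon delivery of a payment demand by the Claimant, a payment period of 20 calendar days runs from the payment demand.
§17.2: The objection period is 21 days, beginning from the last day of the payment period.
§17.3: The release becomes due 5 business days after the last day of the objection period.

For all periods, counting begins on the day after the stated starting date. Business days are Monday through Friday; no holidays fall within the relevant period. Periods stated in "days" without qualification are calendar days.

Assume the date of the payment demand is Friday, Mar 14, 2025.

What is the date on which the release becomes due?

The last day of the payment period: Mar 14, 2025 + 20 days = Apr 3, 2025.
The last day of the objection period: 21 calendar days after Apr 3, 2025 is Apr 24, 2025.
The date on which the release becomes due: counting 5 business days from Thursday, Apr 24, 2025 (Apr 25, Apr 28, Apr 29, Apr 30, May 1, skipping weekends) reaches Thursday, May 1, 2025.

May 1, 2025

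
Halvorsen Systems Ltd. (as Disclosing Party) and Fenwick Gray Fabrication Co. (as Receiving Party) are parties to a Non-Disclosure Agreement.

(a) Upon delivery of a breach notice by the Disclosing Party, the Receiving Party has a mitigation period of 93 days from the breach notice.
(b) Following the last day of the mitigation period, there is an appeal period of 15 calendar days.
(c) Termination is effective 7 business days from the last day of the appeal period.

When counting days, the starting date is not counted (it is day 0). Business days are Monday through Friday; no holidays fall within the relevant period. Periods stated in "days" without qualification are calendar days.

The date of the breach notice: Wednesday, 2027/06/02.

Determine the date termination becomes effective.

Adding 93 calendar days to 2027/06/02 gives 2027/09/03, which is the last day of the mitigation period.
The last day of the appeal period: 2027/09/03 + 15 days = 2027/09/18.
The date termination becomes effective: 7 business days after Saturday, 2027/09/18, skipping weekends — Sep 20, Sep 21, Sep 22, Sep 23, Sep 24, Sep 27, Sep 28 — lands on Tuesday, 2027/09/28.

2027/09/28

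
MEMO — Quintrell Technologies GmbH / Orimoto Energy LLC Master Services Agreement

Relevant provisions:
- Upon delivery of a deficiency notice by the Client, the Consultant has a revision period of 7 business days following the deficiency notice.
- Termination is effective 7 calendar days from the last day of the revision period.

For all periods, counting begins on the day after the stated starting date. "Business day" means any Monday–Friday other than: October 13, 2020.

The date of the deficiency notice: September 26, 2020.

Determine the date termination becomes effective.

The last day of the revision period: counting 7 business days from Saturday, September 26, 2020 (Sep 28, Sep 29, Sep 30, Oct 1, Oct 2, Oct 5, Oct 6, skipping weekends) reaches Tuesday, October 6, 2020.
The date termination becomes effective: 7 calendar days after October 6, 2020 is October 13, 2020.

October 13, 2020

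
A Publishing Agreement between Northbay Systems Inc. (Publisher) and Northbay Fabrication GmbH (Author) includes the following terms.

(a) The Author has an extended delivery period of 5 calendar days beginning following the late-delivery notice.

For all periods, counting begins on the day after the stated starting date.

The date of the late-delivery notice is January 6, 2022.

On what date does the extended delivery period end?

January 11, 2022

The last day of the extended delivery period: 5 calendar days after January 6, 2022 is January 11, 2022.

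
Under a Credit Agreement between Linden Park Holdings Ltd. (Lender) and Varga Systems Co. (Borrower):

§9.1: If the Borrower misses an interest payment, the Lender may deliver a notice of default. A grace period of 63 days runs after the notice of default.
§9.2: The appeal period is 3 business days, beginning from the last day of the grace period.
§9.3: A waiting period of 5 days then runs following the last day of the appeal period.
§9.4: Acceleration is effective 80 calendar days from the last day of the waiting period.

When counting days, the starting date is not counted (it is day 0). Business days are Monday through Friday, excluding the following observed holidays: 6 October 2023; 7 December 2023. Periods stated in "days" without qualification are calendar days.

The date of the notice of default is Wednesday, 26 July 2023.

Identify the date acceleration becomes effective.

26 December 2023

Adding 63 calendar days to 26 July 2023 gives 27 September 2023, which is the last day of the grace period.
The last day of the appeal period: counting 3 business days from Wednesday, 27 September 2023 (Sep 28, Sep 29, Oct 2, skipping weekends) reaches Monday, 2 October 2023.
Adding 5 calendar days to 2 October 2023 gives 7 October 2023, which is the last day of the waiting period.
Adding 80 calendar days to 7 October 2023 gives 26 December 2023, which is the date acceleration becomes effective.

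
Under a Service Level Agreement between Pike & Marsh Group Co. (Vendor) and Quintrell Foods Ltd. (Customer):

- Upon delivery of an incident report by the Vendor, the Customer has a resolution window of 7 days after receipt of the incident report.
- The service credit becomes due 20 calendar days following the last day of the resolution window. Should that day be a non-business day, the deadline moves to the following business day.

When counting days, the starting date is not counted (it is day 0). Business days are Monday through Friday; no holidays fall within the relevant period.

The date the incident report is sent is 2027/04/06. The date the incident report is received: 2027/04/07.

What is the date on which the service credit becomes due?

The last day of the resolution window: 7 calendar days after 2027/04/07 is 2027/04/14.
The date on which the service credit becomes due: 2027/04/14 + 20 days = 2027/05/04. 2027/05/04 is a Tuesday, so no roll-forward applies.

2027/05/04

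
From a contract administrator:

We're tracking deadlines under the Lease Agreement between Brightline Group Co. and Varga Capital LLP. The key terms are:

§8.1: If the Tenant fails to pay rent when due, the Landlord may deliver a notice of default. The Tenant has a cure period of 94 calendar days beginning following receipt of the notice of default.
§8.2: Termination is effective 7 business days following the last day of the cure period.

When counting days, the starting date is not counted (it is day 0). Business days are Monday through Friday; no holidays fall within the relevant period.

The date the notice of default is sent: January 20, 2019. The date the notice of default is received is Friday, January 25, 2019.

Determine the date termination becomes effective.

May 8, 2019

The last day of the cure period: January 25, 2019 + 94 days = April 29, 2019.
The date termination becomes effective: counting 7 business days from Monday, April 29, 2019 (Apr 30, May 1, May 2, May 3, May 6, May 7, May 8, skipping weekends) reaches Wednesday, May 8, 2019.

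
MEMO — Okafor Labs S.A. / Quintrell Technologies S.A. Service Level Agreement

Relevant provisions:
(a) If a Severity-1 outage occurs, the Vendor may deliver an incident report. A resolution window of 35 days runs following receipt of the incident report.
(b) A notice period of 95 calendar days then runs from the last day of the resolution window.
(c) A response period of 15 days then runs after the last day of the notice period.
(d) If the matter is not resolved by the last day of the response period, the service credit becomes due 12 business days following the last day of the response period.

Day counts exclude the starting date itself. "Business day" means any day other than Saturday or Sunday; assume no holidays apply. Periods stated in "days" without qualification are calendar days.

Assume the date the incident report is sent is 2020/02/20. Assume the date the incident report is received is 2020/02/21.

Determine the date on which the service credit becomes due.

2020/07/31

The last day of the resolution window: 2020/02/21 + 35 days = 2020/03/27.
The last day of the notice period: 2020/03/27 + 95 days = 2020/06/30.
Adding 15 calendar days to 2020/06/30 gives 2020/07/15, which is the last day of the response period.
From Wednesday, 2020/07/15, 12 business days (Jul 16, Jul 17, Jul 20, Jul 21, …, Jul 29, Jul 30, Jul 31, skipping weekends) brings us to Friday, 2020/07/31, which is the date on which the service credit becomes due.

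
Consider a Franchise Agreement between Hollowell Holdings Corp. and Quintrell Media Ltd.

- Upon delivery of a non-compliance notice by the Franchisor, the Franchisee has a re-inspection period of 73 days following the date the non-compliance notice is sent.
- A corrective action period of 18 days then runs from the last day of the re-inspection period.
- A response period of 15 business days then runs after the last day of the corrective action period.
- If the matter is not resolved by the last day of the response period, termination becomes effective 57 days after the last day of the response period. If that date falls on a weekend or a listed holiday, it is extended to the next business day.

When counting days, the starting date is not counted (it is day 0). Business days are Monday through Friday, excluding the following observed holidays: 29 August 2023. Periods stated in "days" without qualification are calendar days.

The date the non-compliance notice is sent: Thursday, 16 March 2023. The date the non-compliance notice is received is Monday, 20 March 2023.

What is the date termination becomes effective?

1 September 2023

Adding 73 calendar days to 16 March 2023 gives 28 May 2023, which is the last day of the re-inspection period.
Adding 18 calendar days to 28 May 2023 gives 15 June 2023, which is the last day of the corrective action period.
From Thursday, 15 June 2023, 15 business days (Jun 16, Jun 19, Jun 20, Jun 21, …, Jul 4, Jul 5, Jul 6, skipping weekends) brings us to Thursday, 6 July 2023, which is the last day of the response period.
The date termination becomes effective: 57 calendar days after 6 July 2023 is 1 September 2023. 1 September 2023 is a Friday and is not a listed holiday, so no roll-forward applies.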